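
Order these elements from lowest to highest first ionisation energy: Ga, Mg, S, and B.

First ionization energy rises across a period (greater Z_eff holds electrons more tightly) and falls down a group (valence electrons are farther from the nucleus).
Here both period and group differ, so the two effects have to be weighed against each other.
Mg > Ga: period and group pull opposite ways; the down-group shift dominates (738 vs 579 kJ/mol).
B > Mg: relative to Mg, both the across-period and down-group shifts push B's first ionization energy up.
S > B: the two effects oppose for this pair; the across-period effect wins (1000 vs 801 kJ/mol).
For reference (kJ/mol): B 801, Mg 738, S 1000, Ga 579.
So from lowest to highest: Ga < Mg < B < S.

Ga < Mg < B < S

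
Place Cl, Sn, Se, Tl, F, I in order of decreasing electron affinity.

Cl, F, I, Se, Sn, Tl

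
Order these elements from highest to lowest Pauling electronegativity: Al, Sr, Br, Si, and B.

B is in period 2, group 13; Al is in period 3, group 13; Si is in period 3, group 14; Br is in period 4, group 17; Sr is in period 5, group 2.
EN rises left→right (higher Z_eff, smaller atoms) and falls top→bottom (larger, more shielded atoms).
Here both period and group differ, so the two effects have to be weighed against each other.
Al > Sr: relative to Sr, both the across-period and down-group shifts push Al's electronegativity up.
Si > Al: both are in period 3; the period trend gives Si the larger value.
B > Si: period and group pull opposite ways; the down-group shift dominates (2.04 vs 1.90).
Br > B: the two effects oppose for this pair; the across-period effect wins (2.96 vs 2.04).
Tabulated electronegativity (Pauling): B 2.04, Al 1.61, Si 1.90, Br 2.96, Sr 0.95.
So from highest to lowest: Br > B > Si > Al > Sr.

Br > B > Si > Al > Sr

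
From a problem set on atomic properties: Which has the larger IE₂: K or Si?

IE_2 is the cost of taking one more electron from the +1 cation: K⁺ is the bare [Ar] core; Si⁺ still has 3 valence electrons.
Breaking into a closed-shell core is much more expensive than removing a leftover valence electron — K has the largest IE_2 here.
Approximate IE_2 values (kJ/mol): K 3052, Si 1577.
Putting it together, IE_2: Si < K.

K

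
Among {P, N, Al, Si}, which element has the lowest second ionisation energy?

Si

The second ionization energy removes an electron from the +1 ion. For each element: P⁺ still has 4 valence electrons; N⁺ still has 4 valence electrons; Al⁺ still has 2 valence electrons; Si⁺ still has 3 valence electrons.
All are still removing valence electrons, so compare the +1 ions as you would atoms: IE_2 generally rises across a period (higher Z_eff) and falls down a group (larger shell), subject to the usual subshell exceptions.
Valence configurations: P⁺ [Ne]3s²3p², N⁺ [He]2s²2p², Al⁺ [Ne]3s², Si⁺ [Ne]3s²3p¹.
Si⁺ loses a lone 3p electron whereas Al⁺ must break into a filled 3s² pair, so IE_2(Al) > IE_2(Si) even though Si has the higher nuclear charge.
The numbers (kJ/mol): P 1907, N 2856, Al 1817, Si 1577.
Hence IE_2: Si < Al < P < N.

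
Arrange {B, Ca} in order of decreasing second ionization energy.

B, Ca

IE_2 is the cost of taking one more electron from the +1 cation: B⁺ still has 2 valence electrons; Ca⁺ still has 1 valence electron.
All are still removing valence electrons, so compare the +1 ions as you would atoms: IE_2 generally rises across a period (higher Z_eff) and falls down a group (larger shell), subject to the usual subshell exceptions.
Valence configurations: B⁺ [He]2s², Ca⁺ [Ar]4s¹.
Approximate IE_2 values (kJ/mol): B 2427, Ca 1145.
Putting it together, IE_2: Ca < B.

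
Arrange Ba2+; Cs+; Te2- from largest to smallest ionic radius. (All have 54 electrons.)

All of these have 54 electrons, so size is governed by nuclear charge alone: the more protons, the stronger the pull on the same electron cloud, and the smaller the ion.
Nuclear charges: Ba2+ (Z=56), Cs+ (Z=55), Te2- (Z=52).
Largest to smallest: Te2- > Cs+ > Ba2+.

Te2-, Cs+, Ba2+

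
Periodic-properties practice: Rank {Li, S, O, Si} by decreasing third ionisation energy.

Consider each +2 ion: Li²⁺ is already 1 electron into the core; S²⁺ still has 4 valence electrons; O²⁺ still has 4 valence electrons; Si²⁺ still has 2 valence electrons.
Core electrons are held far more tightly than valence electrons, so Li tops the IE_3 order.
Valence configurations: S²⁺ [Ne]3s²3p², O²⁺ [He]2s²2p², Si²⁺ [Ne]3s².
Approximate IE_3 values (kJ/mol): Li 11815, S 3357, O 5300, Si 3232.
Hence IE_3: Si < S < O < Li.

Li > O > S > Si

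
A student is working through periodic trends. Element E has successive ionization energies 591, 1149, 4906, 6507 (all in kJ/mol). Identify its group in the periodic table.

Look for the largest jump between consecutive ionization energies: IE3/IE2 ≈ 4.3, far larger than any earlier ratio.
That jump marks the point where a core electron is being removed. So the atom has 2 valence electrons.
A main-group element with 2 valence electrons is in group 2.

Group 2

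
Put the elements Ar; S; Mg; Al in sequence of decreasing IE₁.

Mg is in period 3, group 2; Al is in period 3, group 13; S is in period 3, group 16; Ar is in period 3, group 18.
Removing the outermost electron gets harder across a period and easier down a group.
All lie in period 3; the across-period trend (first ionization energy increases left to right) applies, with the exception below.
Note the exception: Mg has a higher first ionization energy than Al, contrary to the simple trend — Al's single 3p electron is easier to remove than one from Mg's filled 3s².
For reference (kJ/mol): Mg 738, Al 578, S 1000, Ar 1521.
So from highest to lowest: Ar > S > Mg > Al.

Ar > S > Mg > Al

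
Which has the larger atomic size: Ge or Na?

Na is in period 3, group 1; Ge is in period 4, group 14.
Moving right in a period, electrons are added to the same shell under a stronger nuclear pull, so atoms get smaller; moving down, a new shell is opened and atoms get larger.
Here both period and group differ, so the two effects have to be weighed against each other.
Na > Ge: period and group pull opposite ways; the across-period shift dominates (155 vs 121 pm).
Tabulated atomic radius (pm): Na 155, Ge 121.
So Na has the larger atomic size (Na > Ge).

Na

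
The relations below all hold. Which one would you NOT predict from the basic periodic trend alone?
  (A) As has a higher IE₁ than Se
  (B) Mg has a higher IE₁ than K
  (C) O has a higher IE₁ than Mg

The general trend: IE₁ increases across a period and decreases down a group.
(A) As (period 4, group 15) vs Se (period 4, group 16): the stated order contradicts the simple trend.
(B) Mg (period 3, group 2) vs K (period 4, group 1): the stated order agrees with the simple trend.
(C) O (period 2, group 16) vs Mg (period 3, group 2): the stated order agrees with the simple trend.
The exception is (A): Se (4p⁴) ionizes more easily than half-filled As (4p³).

(A)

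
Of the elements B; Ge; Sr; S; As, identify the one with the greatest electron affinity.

S

B is in period 2, group 13; S is in period 3, group 16; Ge is in period 4, group 14; As is in period 4, group 15; Sr is in period 5, group 2.
Electron affinity generally becomes more exothermic across a period toward the halogens and less exothermic down a group.
Neither a single period nor a single group — weigh both effects.
B > Sr: both effects reinforce here, so B is clearly the higher of the two.
As > B: period and group pull opposite ways; the across-period shift dominates (78 vs 27 kJ/mol).
Ge > As: this pair runs against the simple trend — see the exception note.
S > Ge: both effects reinforce here, so S is clearly the higher of the two.
Note the exception: Ge has a higher electron affinity than As, contrary to the simple trend — adding an electron to As's half-filled 4p³ is unfavourable, so Ge (4p²) has the more exothermic EA.
Tabulated electron affinity (kJ/mol): B 27, S 200, Ge 119, As 78, Sr 5.
The greatest electron affinity among these belongs to S.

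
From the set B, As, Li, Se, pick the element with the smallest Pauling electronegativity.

Li is in period 2, group 1; B is in period 2, group 13; As is in period 4, group 15; Se is in period 4, group 16.
EN rises left→right (higher Z_eff, smaller atoms) and falls top→bottom (larger, more shielded atoms).
These span different periods and groups, so the two trends combine.
B > Li: both are in period 2; the period trend gives B the larger value.
As > B: period and group pull opposite ways; the across-period shift dominates (2.18 vs 2.04).
Se > As: both are in period 4; the period trend gives Se the larger value.
Tabulated electronegativity (Pauling): Li 0.98, B 2.04, As 2.18, Se 2.55.
The smallest Pauling electronegativity among these belongs to Li.

Li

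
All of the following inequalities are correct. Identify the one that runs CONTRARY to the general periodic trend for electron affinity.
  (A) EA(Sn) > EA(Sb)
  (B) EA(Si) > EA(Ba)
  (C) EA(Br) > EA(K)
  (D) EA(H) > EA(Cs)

(A)

The general trend: electron affinity increases across a period and decreases down a group.
(A) Sn (period 5, group 14) vs Sb (period 5, group 15): the stated order contradicts the simple trend.
(B) Si (period 3, group 14) vs Ba (period 6, group 2): the stated order agrees with the simple trend.
(C) Br (period 4, group 17) vs K (period 4, group 1): the stated order agrees with the simple trend.
(D) H (period 1, group 1) vs Cs (period 6, group 1): the stated order agrees with the simple trend.
The exception is (A): adding an electron to Sb's half-filled 5p³ is unfavourable, so Sn has the more exothermic EA.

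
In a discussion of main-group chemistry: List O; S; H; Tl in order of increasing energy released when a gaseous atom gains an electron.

EA tends to increase across a period and decrease down a group, though the pattern is less regular than for IE or radius.
These span different periods and groups, so the two trends combine.
H > Tl: period and group pull opposite ways; the down-group shift dominates (73 vs 19 kJ/mol).
O > H: period and group pull opposite ways; the across-period shift dominates (141 vs 73 kJ/mol).
S > O: this pair runs against the simple trend — see the exception note.
Note the exception: S has a higher electron affinity than O, contrary to the simple trend — the compact 2p subshell of O repels the added electron more than S's larger 3p does.
Tabulated electron affinity (kJ/mol): H 73, O 141, S 200, Tl 19.
So from lowest to highest: Tl < H < O < S.

Tl, H, O, S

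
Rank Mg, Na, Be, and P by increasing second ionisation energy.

Consider each +1 ion: Mg⁺ still has 1 valence electron; Na⁺ is the bare [Ne] core; Be⁺ still has 1 valence electron; P⁺ still has 4 valence electrons.
Core electrons are held far more tightly than valence electrons, so Na tops the IE_2 order.
Valence configurations: Mg⁺ [Ne]3s¹, Be⁺ [He]2s¹, P⁺ [Ne]3s²3p².
Approximate IE_2 values (kJ/mol): Mg 1451, Na 4562, Be 1757, P 1907.
So the second ionization energies run Mg < Be < P < Na.

Mg < Be < P < Na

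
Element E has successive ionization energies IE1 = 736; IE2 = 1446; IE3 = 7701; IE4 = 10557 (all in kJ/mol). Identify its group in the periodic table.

Group 2

Look for the largest jump between consecutive ionization energies: IE3/IE2 ≈ 5.3, far larger than any earlier ratio.
That jump marks the point where a core electron is being removed. So the atom has 2 valence electrons.
A main-group element with 2 valence electrons is in group 2.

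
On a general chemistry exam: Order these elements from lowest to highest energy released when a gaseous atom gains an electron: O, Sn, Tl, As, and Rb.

Tl < Rb < As < Sn < O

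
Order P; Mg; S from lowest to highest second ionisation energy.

After 1 electron has been removed, what remains? P⁺ still has 4 valence electrons; Mg⁺ still has 1 valence electron; S⁺ still has 5 valence electrons.
All are still removing valence electrons, so compare the +1 ions as you would atoms: IE_2 generally rises across a period (higher Z_eff) and falls down a group (larger shell), subject to the usual subshell exceptions.
Valence configurations: P⁺ [Ne]3s²3p², Mg⁺ [Ne]3s¹, S⁺ [Ne]3s²3p³.
Tabulated IE_2 (kJ/mol): P 1907, Mg 1451, S 2252.
Hence IE_2: Mg < P < S.

Mg < P < S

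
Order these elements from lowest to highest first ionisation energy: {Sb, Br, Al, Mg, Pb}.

Al < Pb < Mg < Sb < Br

IE₁ increases left→right with effective nuclear charge and decreases top→bottom as the valence shell moves farther out.
These span different periods and groups, so the two trends combine.
Pb > Al: period and group pull opposite ways; the across-period shift dominates (716 vs 578 kJ/mol).
Mg > Pb: the two effects oppose for this pair; the down-group effect wins (738 vs 716 kJ/mol).
Sb > Mg: the two effects oppose for this pair; the across-period effect wins (831 vs 738 kJ/mol).
Br > Sb: both effects reinforce here, so Br is clearly the higher of the two.
Note the exception: Mg has a higher first ionization energy than Al, contrary to the simple trend — Al's single 3p electron is easier to remove than one from Mg's filled 3s².
For reference (kJ/mol): Mg 738, Al 578, Br 1140, Sb 831, Pb 716.
So from lowest to highest: Al < Pb < Mg < Sb < Br.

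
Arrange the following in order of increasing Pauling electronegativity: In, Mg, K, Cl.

K < Mg < In < Cl

Smaller atoms with higher effective nuclear charge are more electronegative.
Neither a single period nor a single group — weigh both effects.
Mg > K: both effects reinforce here, so Mg is clearly the higher of the two.
In > Mg: period and group pull opposite ways; the across-period shift dominates (1.78 vs 1.31).
Cl > In: both effects reinforce here, so Cl is clearly the higher of the two.
Approximate values (Pauling): Mg 1.31, Cl 3.16, K 0.82, In 1.78.
So from lowest to highest: K < Mg < In < Cl.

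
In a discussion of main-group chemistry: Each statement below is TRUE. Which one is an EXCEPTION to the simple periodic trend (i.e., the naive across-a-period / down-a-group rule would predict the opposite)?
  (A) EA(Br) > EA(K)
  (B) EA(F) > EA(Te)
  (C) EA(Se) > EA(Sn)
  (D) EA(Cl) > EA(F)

The general trend: electron affinity increases across a period and decreases down a group.
(A) Br (period 4, group 17) vs K (period 4, group 1): the stated order agrees with the simple trend.
(B) F (period 2, group 17) vs Te (period 5, group 16): the stated order agrees with the simple trend.
(C) Se (period 4, group 16) vs Sn (period 5, group 14): the stated order agrees with the simple trend.
(D) Cl (period 3, group 17) vs F (period 2, group 17): the stated order contradicts the simple trend.
The exception is (D): F's small 2p subshell makes the incoming electron feel strong e⁻–e⁻ repulsion, so Cl actually releases more energy on gaining an electron.

(D)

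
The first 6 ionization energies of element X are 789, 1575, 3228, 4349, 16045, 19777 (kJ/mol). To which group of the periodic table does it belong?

Group 14

Look for the largest jump between consecutive ionization energies: IE5/IE4 ≈ 3.7, far larger than any earlier ratio.
That jump marks the point where a core electron is being removed. So the atom has 4 valence electrons.
A main-group element with 4 valence electrons is in group 14.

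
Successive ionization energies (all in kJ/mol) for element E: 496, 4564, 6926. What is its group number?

Look for the largest jump between consecutive ionization energies: IE2/IE1 ≈ 9.2, far larger than any earlier ratio.
That jump marks the point where a core electron is being removed. So the atom has 1 valence electron.
A main-group element with 1 valence electron is in group 1.

Group 1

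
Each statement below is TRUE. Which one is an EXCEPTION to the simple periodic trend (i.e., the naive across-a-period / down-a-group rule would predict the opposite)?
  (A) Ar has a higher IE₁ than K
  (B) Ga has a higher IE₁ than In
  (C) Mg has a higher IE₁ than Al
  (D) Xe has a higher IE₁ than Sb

The general trend: IE₁ increases across a period and decreases down a group.
(A) Ar (period 3, group 18) vs K (period 4, group 1): the stated order agrees with the simple trend.
(B) Ga (period 4, group 13) vs In (period 5, group 13): the stated order agrees with the simple trend.
(C) Mg (period 3, group 2) vs Al (period 3, group 13): the stated order contradicts the simple trend.
(D) Xe (period 5, group 18) vs Sb (period 5, group 15): the stated order agrees with the simple trend.
The exception is (C): Al's single 3p electron is easier to remove than one from Mg's filled 3s².

(C)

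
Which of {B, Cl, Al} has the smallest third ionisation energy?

IE_3 is the cost of taking one more electron from the +2 cation: B²⁺ still has 1 valence electron; Cl²⁺ still has 5 valence electrons; Al²⁺ still has 1 valence electron.
All are still removing valence electrons, so compare the +2 ions as you would atoms: IE_3 generally rises across a period (higher Z_eff) and falls down a group (larger shell), subject to the usual subshell exceptions.
Valence configurations: B²⁺ [He]2s¹, Cl²⁺ [Ne]3s²3p³, Al²⁺ [Ne]3s¹.
Tabulated IE_3 (kJ/mol): B 3660, Cl 3822, Al 2745.
Putting it together, IE_3: Al < B < Cl.

Al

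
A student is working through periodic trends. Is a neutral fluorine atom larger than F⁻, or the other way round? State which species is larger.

F⁻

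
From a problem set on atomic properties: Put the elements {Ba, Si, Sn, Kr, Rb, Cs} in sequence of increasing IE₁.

IE₁ increases left→right with effective nuclear charge and decreases top→bottom as the valence shell moves farther out.
These span different periods and groups, so the two trends combine.
Rb > Cs: they share group 1; the group trend gives Rb the larger value.
Ba > Rb: the two effects oppose for this pair; the across-period effect wins (503 vs 403 kJ/mol).
Sn > Ba: both effects reinforce here, so Sn is clearly the higher of the two.
Si > Sn: Si sits above Sn in group 14, so the down-group effect alone puts Si higher.
Kr > Si: period and group pull opposite ways; the across-period shift dominates (1351 vs 786 kJ/mol).
For reference (kJ/mol): Si 786, Kr 1351, Rb 403, Sn 709, Cs 376, Ba 503.
So from lowest to highest: Cs < Rb < Ba < Sn < Si < Kr.

Cs < Rb < Ba < Sn < Si < Kr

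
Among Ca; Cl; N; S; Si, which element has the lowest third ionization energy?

Si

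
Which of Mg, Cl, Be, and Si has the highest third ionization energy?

IE_3 is the cost of taking one more electron from the +2 cation: Mg²⁺ is the bare [Ne] core; Cl²⁺ still has 5 valence electrons; Be²⁺ is the bare [He] core; Si²⁺ still has 2 valence electrons.
Core electrons are held far more tightly than valence electrons, so Mg and Be top the IE_3 order.
Valence configurations: Cl²⁺ [Ne]3s²3p³, Si²⁺ [Ne]3s².
Tabulated IE_3 (kJ/mol): Mg 7733, Cl 3822, Be 14849, Si 3232.
Putting it together, IE_3: Si < Cl < Mg < Be.

Be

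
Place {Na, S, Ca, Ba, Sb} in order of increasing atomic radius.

S < Sb < Na < Ca < Ba

Na is in period 3, group 1; S is in period 3, group 16; Ca is in period 4, group 2; Sb is in period 5, group 15; Ba is in period 6, group 2.
Moving right in a period, electrons are added to the same shell under a stronger nuclear pull, so atoms get smaller; moving down, a new shell is opened and atoms get larger.
These span different periods and groups, so the two trends combine.
Sb > S: relative to S, both the across-period and down-group shifts push Sb's atomic radius up.
Na > Sb: the two effects oppose for this pair; the across-period effect wins (155 vs 140 pm).
Ca > Na: the two effects oppose for this pair; the down-group effect wins (171 vs 155 pm).
Ba > Ca: Ba sits below Ca in group 2, so the down-group effect alone puts Ba larger.
Approximate values (pm): Na 155, S 103, Ca 171, Sb 140, Ba 196.
So from smallest to largest: S < Sb < Na < Ca < Ba.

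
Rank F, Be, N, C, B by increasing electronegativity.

Be < B < C < N < F

Be is in period 2, group 2; B is in period 2, group 13; C is in period 2, group 14; N is in period 2, group 15; F is in period 2, group 17.
Smaller atoms with higher effective nuclear charge are more electronegative.
All lie in period 2, so electronegativity increases left to right.
So from lowest to highest: Be < B < C < N < F.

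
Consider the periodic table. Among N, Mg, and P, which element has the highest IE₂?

Consider each +1 ion: N⁺ still has 4 valence electrons; Mg⁺ still has 1 valence electron; P⁺ still has 4 valence electrons.
All are still removing valence electrons, so compare the +1 ions as you would atoms: IE_2 generally rises across a period (higher Z_eff) and falls down a group (larger shell), subject to the usual subshell exceptions.
Valence configurations: N⁺ [He]2s²2p², Mg⁺ [Ne]3s¹, P⁺ [Ne]3s²3p².
Approximate IE_2 values (kJ/mol): N 2856, Mg 1451, P 1907.
Putting it together, IE_2: Mg < P < N.

N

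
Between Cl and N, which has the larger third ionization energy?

The third ionization energy removes an electron from the +2 ion. For each element: Cl²⁺ still has 5 valence electrons; N²⁺ still has 3 valence electrons.
All are still removing valence electrons, so compare the +2 ions as you would atoms: IE_3 generally rises across a period (higher Z_eff) and falls down a group (larger shell), subject to the usual subshell exceptions.
Valence configurations: Cl²⁺ [Ne]3s²3p³, N²⁺ [He]2s²2p¹.
Approximate IE_3 values (kJ/mol): Cl 3822, N 4578.
So the third ionization energies run Cl < N.

N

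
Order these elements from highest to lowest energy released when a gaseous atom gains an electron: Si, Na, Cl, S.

Cl > S > Si > Na

Na is in period 3, group 1; Si is in period 3, group 14; S is in period 3, group 16; Cl is in period 3, group 17.
Atoms with high Z_eff and room in the valence shell (especially the halogens) have the most exothermic electron affinities.
All lie in period 3, so electron affinity increases left to right.
So from highest to lowest: Cl > S > Si > Na.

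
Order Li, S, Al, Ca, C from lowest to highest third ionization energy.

IE_3 is the cost of taking one more electron from the +2 cation: Li²⁺ is already 1 electron into the core; S²⁺ still has 4 valence electrons; Al²⁺ still has 1 valence electron; Ca²⁺ is the bare [Ar] core; C²⁺ still has 2 valence electrons.
Pulling an electron out of a noble-gas core costs far more than removing a remaining valence electron, so Ca and Li sit at the high end of IE_3.
Valence configurations: S²⁺ [Ne]3s²3p², Al²⁺ [Ne]3s¹, C²⁺ [He]2s².
Approximate IE_3 values (kJ/mol): Li 11815, S 3357, Al 2745, Ca 4912, C 4620.
Hence IE_3: Al < S < C < Ca < Li.

Al < S < C < Ca < Li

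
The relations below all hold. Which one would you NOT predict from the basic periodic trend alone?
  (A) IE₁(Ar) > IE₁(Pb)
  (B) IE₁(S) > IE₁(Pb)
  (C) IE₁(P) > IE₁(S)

(C)

The general trend: first ionization energy increases across a period and decreases down a group.
(A) Ar (period 3, group 18) vs Pb (period 6, group 14): the stated order agrees with the simple trend.
(B) S (period 3, group 16) vs Pb (period 6, group 14): the stated order agrees with the simple trend.
(C) P (period 3, group 15) vs S (period 3, group 16): the stated order contradicts the simple trend.
The exception is (C): S (3p⁴) ionizes more easily than half-filled P (3p³) because the paired 3p electron in S is pushed out by e⁻–e⁻ repulsion.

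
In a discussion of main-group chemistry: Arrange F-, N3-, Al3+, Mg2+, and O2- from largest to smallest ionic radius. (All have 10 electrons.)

N3- > O2- > F- > Mg2+ > Al3+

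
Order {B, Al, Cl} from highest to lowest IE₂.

IE_2 is the cost of taking one more electron from the +1 cation: B⁺ still has 2 valence electrons; Al⁺ still has 2 valence electrons; Cl⁺ still has 6 valence electrons.
All are still removing valence electrons, so compare the +1 ions as you would atoms: IE_2 generally rises across a period (higher Z_eff) and falls down a group (larger shell), subject to the usual subshell exceptions.
Valence configurations: B⁺ [He]2s², Al⁺ [Ne]3s², Cl⁺ [Ne]3s²3p⁴.
Approximate IE_2 values (kJ/mol): B 2427, Al 1817, Cl 2298.
So the second ionization energies run Al < Cl < B.

B > Cl > Al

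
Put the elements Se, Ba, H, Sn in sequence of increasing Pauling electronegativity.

Ba, Sn, H, Se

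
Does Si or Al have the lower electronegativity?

Al

Al is in period 3, group 13; Si is in period 3, group 14.
Atoms toward the upper right of the periodic table pull bonding electrons most strongly.
All lie in period 3, so electronegativity increases left to right.
So Al has the lower electronegativity (Al < Si).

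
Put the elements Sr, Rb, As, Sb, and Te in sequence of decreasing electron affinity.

Te > Sb > As > Rb > Sr

Atoms with high Z_eff and room in the valence shell (especially the halogens) have the most exothermic electron affinities.
These span different periods and groups, so the two trends combine.
Rb > Sr: this pair runs against the simple trend — see the exception note.
As > Rb: relative to Rb, both the across-period and down-group shifts push As's electron affinity up.
Sb > As: this pair runs against the simple trend — see the exception note.
Te > Sb: Te lies to the right of Sb in period 5, so the across-period effect alone puts Te higher.
Note the exception: Rb has a higher electron affinity than Sr, contrary to the simple trend — adding an electron to Sr (ns²) has to open a new, higher-energy np subshell, which is unfavourable.
Note the exception: Sb has a higher electron affinity than As, contrary to the simple trend — both are half-filled np³, but the pairing/repulsion penalty for the added electron shrinks as the p orbitals become larger and more diffuse down the group, and for Sb that outweighs the weaker nuclear attraction.
Approximate values (kJ/mol): As 78, Rb 47, Sr 5, Sb 103, Te 190.
So from highest to lowest: Te > Sb > As > Rb > Sr.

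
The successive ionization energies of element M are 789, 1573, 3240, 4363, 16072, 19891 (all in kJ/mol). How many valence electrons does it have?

Look for the largest jump between consecutive ionization energies: IE5/IE4 ≈ 3.7, far larger than any earlier ratio.
That jump marks the point where a core electron is being removed. So the atom has 4 valence electrons.

4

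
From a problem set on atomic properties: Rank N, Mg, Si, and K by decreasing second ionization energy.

K > N > Si > Mg

After 1 electron has been removed, what remains? N⁺ still has 4 valence electrons; Mg⁺ still has 1 valence electron; Si⁺ still has 3 valence electrons; K⁺ is the bare [Ar] core.
Pulling an electron out of a noble-gas core costs far more than removing a remaining valence electron, so K sits at the high end of IE_2.
Valence configurations: N⁺ [He]2s²2p², Mg⁺ [Ne]3s¹, Si⁺ [Ne]3s²3p¹.
The numbers (kJ/mol): N 2856, Mg 1451, Si 1577, K 3052.
So the second ionization energies run Mg < Si < N < K.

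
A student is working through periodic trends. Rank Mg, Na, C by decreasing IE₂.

After 1 electron has been removed, what remains? Mg⁺ still has 1 valence electron; Na⁺ is the bare [Ne] core; C⁺ still has 3 valence electrons.
Core electrons are held far more tightly than valence electrons, so Na tops the IE_2 order.
Valence configurations: Mg⁺ [Ne]3s¹, C⁺ [He]2s²2p¹.
Approximate IE_2 values (kJ/mol): Mg 1451, Na 4562, C 2353.
Putting it together, IE_2: Mg < C < Na.

Na, C, Mg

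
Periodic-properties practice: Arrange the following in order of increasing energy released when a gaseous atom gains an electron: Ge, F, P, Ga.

EA tends to increase across a period and decrease down a group, though the pattern is less regular than for IE or radius.
Here both period and group differ, so the two effects have to be weighed against each other.
P > Ga: both effects reinforce here, so P is clearly the higher of the two.
Ge > P: this pair runs against the simple trend — see the exception note.
F > Ge: both effects reinforce here, so F is clearly the higher of the two.
Note the exception: Ge has a higher electron affinity than P, contrary to the simple trend — adding an electron to P's half-filled np³ subshell costs electron-pairing energy.
Approximate values (kJ/mol): F 328, P 72, Ga 29, Ge 119.
So from lowest to highest: Ga < P < Ge < F.

Ga < P < Ge < F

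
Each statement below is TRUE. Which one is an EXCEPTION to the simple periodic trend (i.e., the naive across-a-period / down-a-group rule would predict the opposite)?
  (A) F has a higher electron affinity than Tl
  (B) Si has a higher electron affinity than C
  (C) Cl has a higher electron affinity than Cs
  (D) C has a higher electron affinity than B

(B)

The general trend: electron affinity increases across a period and decreases down a group.
(A) F (period 2, group 17) vs Tl (period 6, group 13): the stated order agrees with the simple trend.
(B) Si (period 3, group 14) vs C (period 2, group 14): the stated order contradicts the simple trend.
(C) Cl (period 3, group 17) vs Cs (period 6, group 1): the stated order agrees with the simple trend.
(D) C (period 2, group 14) vs B (period 2, group 13): the stated order agrees with the simple trend.
The exception is (B): Si's larger, more diffuse 3p orbitals accept an added electron slightly more readily than C's compact 2p.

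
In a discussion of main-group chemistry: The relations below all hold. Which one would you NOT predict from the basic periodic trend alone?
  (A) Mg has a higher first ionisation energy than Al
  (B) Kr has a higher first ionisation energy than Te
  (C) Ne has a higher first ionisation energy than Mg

(A)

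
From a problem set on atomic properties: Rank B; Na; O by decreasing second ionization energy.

IE_2 is the cost of taking one more electron from the +1 cation: B⁺ still has 2 valence electrons; Na⁺ is the bare [Ne] core; O⁺ still has 5 valence electrons.
Breaking into a closed-shell core is much more expensive than removing a leftover valence electron — Na has the largest IE_2 here.
Valence configurations: B⁺ [He]2s², O⁺ [He]2s²2p³.
Approximate IE_2 values (kJ/mol): B 2427, Na 4562, O 3388.
Overall IE_2 order: B < O < Na.

Na, O, B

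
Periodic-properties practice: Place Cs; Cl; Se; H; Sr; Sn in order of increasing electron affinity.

Atoms with high Z_eff and room in the valence shell (especially the halogens) have the most exothermic electron affinities.
Neither a single period nor a single group — weigh both effects.
Cs > Sr: this pair runs against the simple trend — see the exception note.
H > Cs: they share group 1; the group trend gives H the larger value.
Sn > H: period and group pull opposite ways; the across-period shift dominates (107 vs 73 kJ/mol).
Se > Sn: relative to Sn, both the across-period and down-group shifts push Se's electron affinity up.
Cl > Se: relative to Se, both the across-period and down-group shifts push Cl's electron affinity up.
Note the exception: Cs has a higher electron affinity than Sr, contrary to the simple trend — adding an electron to Sr (ns²) has to open a new, higher-energy np subshell, which is unfavourable.
Tabulated electron affinity (kJ/mol): H 73, Cl 349, Se 195, Sr 5, Sn 107, Cs 46.
So from lowest to highest: Sr < Cs < H < Sn < Se < Cl.

Sr, Cs, H, Sn, Se, Cl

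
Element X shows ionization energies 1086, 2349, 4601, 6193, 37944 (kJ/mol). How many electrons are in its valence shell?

Look for the largest jump between consecutive ionization energies: IE5/IE4 ≈ 6.1, far larger than any earlier ratio.
That jump marks the point where a core electron is being removed. So the atom has 4 valence electrons.

4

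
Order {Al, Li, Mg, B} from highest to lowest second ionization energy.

Li > B > Al > Mg

The second ionization energy removes an electron from the +1 ion. For each element: Al⁺ still has 2 valence electrons; Li⁺ is the bare [He] core; Mg⁺ still has 1 valence electron; B⁺ still has 2 valence electrons.
Core electrons are held far more tightly than valence electrons, so Li tops the IE_2 order.
Valence configurations: Al⁺ [Ne]3s², Mg⁺ [Ne]3s¹, B⁺ [He]2s².
The numbers (kJ/mol): Al 1817, Li 7298, Mg 1451, B 2427.
So the second ionization energies run Mg < Al < B < Li.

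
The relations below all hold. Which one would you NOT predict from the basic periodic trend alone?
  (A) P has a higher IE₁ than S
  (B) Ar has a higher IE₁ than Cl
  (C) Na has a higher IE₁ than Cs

The general trend: IE₁ increases across a period and decreases down a group.
(A) P (period 3, group 15) vs S (period 3, group 16): the stated order contradicts the simple trend.
(B) Ar (period 3, group 18) vs Cl (period 3, group 17): the stated order agrees with the simple trend.
(C) Na (period 3, group 1) vs Cs (period 6, group 1): the stated order agrees with the simple trend.
The exception is (A): S (3p⁴) ionizes more easily than half-filled P (3p³) because the paired 3p electron in S is pushed out by e⁻–e⁻ repulsion.

(A)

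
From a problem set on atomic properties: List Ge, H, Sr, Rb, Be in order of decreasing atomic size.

Rb > Sr > Ge > Be > H

Across a period the added protons contract the valence shell; down a group each new principal shell makes the atom larger.
Here both period and group differ, so the two effects have to be weighed against each other.
Be > H: the two effects oppose for this pair; the down-group effect wins (102 vs 32 pm).
Ge > Be: period and group pull opposite ways; the down-group shift dominates (121 vs 102 pm).
Sr > Ge: both effects reinforce here, so Sr is clearly the larger of the two.
Rb > Sr: Rb lies to the left of Sr in period 5, so the across-period effect alone puts Rb larger.
Approximate values (pm): H 32, Be 102, Ge 121, Rb 210, Sr 185.
So from largest to smallest: Rb > Sr > Ge > Be > H.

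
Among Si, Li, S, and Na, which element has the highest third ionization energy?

Li

Consider each +2 ion: Si²⁺ still has 2 valence electrons; Li²⁺ is already 1 electron into the core; S²⁺ still has 4 valence electrons; Na²⁺ is already 1 electron into the core.
Core electrons are held far more tightly than valence electrons, so Na and Li top the IE_3 order.
Valence configurations: Si²⁺ [Ne]3s², S²⁺ [Ne]3s²3p².
The numbers (kJ/mol): Si 3232, Li 11815, S 3357, Na 6910.
Hence IE_3: Si < S < Na < Li.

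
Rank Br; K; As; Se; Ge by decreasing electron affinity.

Br, Se, Ge, As, K

K is in period 4, group 1; Ge is in period 4, group 14; As is in period 4, group 15; Se is in period 4, group 16; Br is in period 4, group 17.
Electron affinity generally becomes more exothermic across a period toward the halogens and less exothermic down a group.
All lie in period 4; the across-period trend (electron affinity increases left to right) applies, with the exception below.
Note the exception: Ge has a higher electron affinity than As, contrary to the simple trend — adding an electron to As's half-filled 4p³ is unfavourable, so Ge (4p²) has the more exothermic EA.
Approximate values (kJ/mol): K 48, Ge 119, As 78, Se 195, Br 325.
So from highest to lowest: Br > Se > Ge > As > K.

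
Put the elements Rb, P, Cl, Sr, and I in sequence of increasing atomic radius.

Cl, P, I, Sr, Rb

P is in period 3, group 15; Cl is in period 3, group 17; Rb is in period 5, group 1; Sr is in period 5, group 2; I is in period 5, group 17.
Atomic radius shrinks across a period as nuclear charge pulls the same shell inward, and grows down a group as new shells are added.
Here both period and group differ, so the two effects have to be weighed against each other.
P > Cl: both are in period 3; the period trend gives P the larger value.
I > P: the two effects oppose for this pair; the down-group effect wins (133 vs 111 pm).
Sr > I: both are in period 5; the period trend gives Sr the larger value.
Rb > Sr: both are in period 5; the period trend gives Rb the larger value.
For reference (pm): P 111, Cl 99, Rb 210, Sr 185, I 133.
So from smallest to largest: Cl < P < I < Sr < Rb.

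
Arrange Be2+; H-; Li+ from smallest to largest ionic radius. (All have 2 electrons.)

All of these have 2 electrons, so size is governed by nuclear charge alone: the more protons, the stronger the pull on the same electron cloud, and the smaller the ion.
Nuclear charges: Be2+ (Z=4), Li+ (Z=3), H- (Z=1).
Smallest to largest: Be2+ < Li+ < H-.

Be2+ < Li+ < H-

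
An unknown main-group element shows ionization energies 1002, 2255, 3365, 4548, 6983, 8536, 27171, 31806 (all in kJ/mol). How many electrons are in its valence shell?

Look for the largest jump between consecutive ionization energies: IE7/IE6 ≈ 3.2, far larger than any earlier ratio.
That jump marks the point where a core electron is being removed. So the atom has 6 valence electrons.

6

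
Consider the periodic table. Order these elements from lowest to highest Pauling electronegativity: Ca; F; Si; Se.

F is in period 2, group 17; Si is in period 3, group 14; Ca is in period 4, group 2; Se is in period 4, group 16.
Atoms toward the upper right of the periodic table pull bonding electrons most strongly.
Here both period and group differ, so the two effects have to be weighed against each other.
Si > Ca: both effects reinforce here, so Si is clearly the higher of the two.
Se > Si: period and group pull opposite ways; the across-period shift dominates (2.55 vs 1.90).
F > Se: relative to Se, both the across-period and down-group shifts push F's electronegativity up.
Tabulated electronegativity (Pauling): F 3.98, Si 1.90, Ca 1.00, Se 2.55.
So from lowest to highest: Ca < Si < Se < F.

Ca, Si, Se, F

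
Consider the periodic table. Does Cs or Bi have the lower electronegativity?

Cs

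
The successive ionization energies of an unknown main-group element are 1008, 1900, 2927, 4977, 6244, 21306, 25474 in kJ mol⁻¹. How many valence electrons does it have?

5

Look for the largest jump between consecutive ionization energies: IE6/IE5 ≈ 3.4, far larger than any earlier ratio.
That jump marks the point where a core electron is being removed. So the atom has 5 valence electrons.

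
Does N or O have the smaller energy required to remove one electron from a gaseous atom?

N is in period 2, group 15; O is in period 2, group 16.
First ionization energy rises across a period (greater Z_eff holds electrons more tightly) and falls down a group (valence electrons are farther from the nucleus).
All lie in period 2; the across-period trend (first ionization energy increases left to right) applies, with the exception below.
Note the exception: N has a higher first ionization energy than O, contrary to the simple trend — pairing an electron in O's 2p⁴ costs repulsion energy, so O ionizes more easily than half-filled N (2p³).
Tabulated first ionization energy (kJ/mol): N 1402, O 1314.
So O has the smaller energy required to remove one electron from a gaseous atom (O < N).

O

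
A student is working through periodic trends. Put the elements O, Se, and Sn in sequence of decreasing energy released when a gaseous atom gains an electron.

O is in period 2, group 16; Se is in period 4, group 16; Sn is in period 5, group 14.
Atoms with high Z_eff and room in the valence shell (especially the halogens) have the most exothermic electron affinities.
Here both period and group differ, so the two effects have to be weighed against each other.
O > Sn: relative to Sn, both the across-period and down-group shifts push O's electron affinity up.
Se > O: this pair runs against the simple trend — see the exception note.
Note the exception: Se has a higher electron affinity than O, contrary to the simple trend — O's compact 2p subshell gives strong electron–electron repulsion on the added electron.
For reference (kJ/mol): O 141, Se 195, Sn 107.
So from highest to lowest: Se > O > Sn.

Se > O > Sn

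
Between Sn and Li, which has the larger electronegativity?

Li is in period 2, group 1; Sn is in period 5, group 14.
EN rises left→right (higher Z_eff, smaller atoms) and falls top→bottom (larger, more shielded atoms).
Here both period and group differ, so the two effects have to be weighed against each other.
Sn > Li: period and group pull opposite ways; the across-period shift dominates (1.96 vs 0.98).
Tabulated electronegativity (Pauling): Li 0.98, Sn 1.96.
So Sn has the larger electronegativity (Sn > Li).

Sn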